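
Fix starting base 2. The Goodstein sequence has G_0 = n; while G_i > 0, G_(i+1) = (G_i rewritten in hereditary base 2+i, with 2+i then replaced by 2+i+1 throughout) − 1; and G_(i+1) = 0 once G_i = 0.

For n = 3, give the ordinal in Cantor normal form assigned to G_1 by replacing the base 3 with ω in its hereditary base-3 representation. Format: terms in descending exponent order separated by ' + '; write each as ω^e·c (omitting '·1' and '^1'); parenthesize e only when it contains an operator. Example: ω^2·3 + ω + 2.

ω

i=0: 3 = 2 + 1 (b=2); 2→3: 3 + 1 = 4; 4−1 = 3
i=1: 3 = 3 (b=3); 3→4: 4 = 4; 4−1 = 3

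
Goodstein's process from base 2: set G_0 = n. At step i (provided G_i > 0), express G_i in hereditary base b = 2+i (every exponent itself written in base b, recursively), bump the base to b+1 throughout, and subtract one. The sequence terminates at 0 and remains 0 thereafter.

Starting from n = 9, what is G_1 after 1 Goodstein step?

i=0: 9 = 2^(2 + 1) + 1 (b=2); 2→3: 3^(3 + 1) + 1 = 82; 82−1 = 81
i=1: 81 = 3^(3 + 1) (b=3); 3→4: 4^(4 + 1) = 1024; 1024−1 = 1023

81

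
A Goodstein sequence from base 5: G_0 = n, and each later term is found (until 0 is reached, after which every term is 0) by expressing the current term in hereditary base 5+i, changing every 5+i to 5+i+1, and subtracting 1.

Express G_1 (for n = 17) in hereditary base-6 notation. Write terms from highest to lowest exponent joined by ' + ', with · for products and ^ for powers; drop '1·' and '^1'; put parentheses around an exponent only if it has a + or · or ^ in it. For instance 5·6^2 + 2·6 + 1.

i=0: 17 = 3·5 + 2 (b=5); 5→6: 3·6 + 2 = 20; 20−1 = 19
i=1: 19 = 3·6 + 1 (b=6); 6→7: 3·7 + 1 = 22; 22−1 = 21

3·6 + 1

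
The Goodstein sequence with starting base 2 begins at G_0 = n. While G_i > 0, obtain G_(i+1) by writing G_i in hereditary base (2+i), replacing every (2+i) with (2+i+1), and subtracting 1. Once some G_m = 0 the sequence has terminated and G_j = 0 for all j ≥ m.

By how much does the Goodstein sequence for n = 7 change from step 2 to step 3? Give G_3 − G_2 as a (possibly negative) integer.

2868

step 0: 7 = 2^2 + 2 + 1; sub 3 for 2: 3^3 + 3 + 1; = 31; G_1 = 31−1 = 30
step 1: 30 = 3^3 + 3; sub 4 for 3: 4^4 + 4; = 260; G_2 = 260−1 = 259
step 2: 259 = 4^4 + 3; sub 5 for 4: 5^5 + 3; = 3128; G_3 = 3128−1 = 3127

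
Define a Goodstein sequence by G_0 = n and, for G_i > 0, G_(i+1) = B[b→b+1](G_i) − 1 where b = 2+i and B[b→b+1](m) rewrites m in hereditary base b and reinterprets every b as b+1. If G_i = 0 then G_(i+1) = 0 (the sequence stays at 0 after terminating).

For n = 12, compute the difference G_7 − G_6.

3352566707

(0) 12|_2 = 2^(2 + 1) + 2^2 ↦ 3^(3 + 1) + 3^3|_3 = 108 ⇒ 107
(1) 107|_3 = 3^(3 + 1) + 2·3^2 + 2·3 + 2 ↦ 4^(4 + 1) + 2·4^2 + 2·4 + 2|_4 = 1066 ⇒ 1065
(2) 1065|_4 = 4^(4 + 1) + 2·4^2 + 2·4 + 1 ↦ 5^(5 + 1) + 2·5^2 + 2·5 + 1|_5 = 15686 ⇒ 15685
(3) 15685|_5 = 5^(5 + 1) + 2·5^2 + 2·5 ↦ 6^(6 + 1) + 2·6^2 + 2·6|_6 = 280020 ⇒ 280019
(4) 280019|_6 = 6^(6 + 1) + 2·6^2 + 6 + 5 ↦ 7^(7 + 1) + 2·7^2 + 7 + 5|_7 = 5764911 ⇒ 5764910
(5) 5764910|_7 = 7^(7 + 1) + 2·7^2 + 7 + 4 ↦ 8^(8 + 1) + 2·8^2 + 8 + 4|_8 = 134217868 ⇒ 134217867
(6) 134217867|_8 = 8^(8 + 1) + 2·8^2 + 8 + 3 ↦ 9^(9 + 1) + 2·9^2 + 9 + 3|_9 = 3486784575 ⇒ 3486784574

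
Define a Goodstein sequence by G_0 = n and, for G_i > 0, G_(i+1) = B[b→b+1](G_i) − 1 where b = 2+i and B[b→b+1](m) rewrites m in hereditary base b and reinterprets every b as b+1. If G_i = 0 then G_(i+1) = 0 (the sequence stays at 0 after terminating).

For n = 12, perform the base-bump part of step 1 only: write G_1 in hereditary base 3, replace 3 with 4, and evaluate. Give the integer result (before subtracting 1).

(0) 12|_2 = 2^(2 + 1) + 2^2 ↦ 3^(3 + 1) + 3^3|_3 = 108 ⇒ 107
(1) 107|_3 = 3^(3 + 1) + 2·3^2 + 2·3 + 2 ↦ 4^(4 + 1) + 2·4^2 + 2·4 + 2|_4 = 1066 ⇒ 1065

1066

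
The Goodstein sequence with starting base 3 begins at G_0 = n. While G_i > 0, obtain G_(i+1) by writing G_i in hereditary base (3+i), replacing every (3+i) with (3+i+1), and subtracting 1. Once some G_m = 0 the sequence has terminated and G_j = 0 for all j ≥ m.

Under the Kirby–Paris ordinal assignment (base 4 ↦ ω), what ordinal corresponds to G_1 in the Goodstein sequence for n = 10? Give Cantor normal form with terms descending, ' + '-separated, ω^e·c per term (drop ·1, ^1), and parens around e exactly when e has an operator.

ω^2

G_0=10  [base 3] 3^2 + 1  →[3↦4]→  4^2 + 1 = 17  −1 ⇒ G_1=16
G_1=16  [base 4] 4^2  →[4↦5]→  5^2 = 25  −1 ⇒ G_2=24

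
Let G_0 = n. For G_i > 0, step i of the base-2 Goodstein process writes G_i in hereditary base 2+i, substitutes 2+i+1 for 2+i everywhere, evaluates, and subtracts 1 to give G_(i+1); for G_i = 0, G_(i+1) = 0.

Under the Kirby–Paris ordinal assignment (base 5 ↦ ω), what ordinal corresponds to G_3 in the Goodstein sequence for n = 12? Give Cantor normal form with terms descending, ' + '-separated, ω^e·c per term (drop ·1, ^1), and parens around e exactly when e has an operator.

ω^(ω + 1) + ω^2·2 + ω·2

[0] 12 ≡ 2^(2 + 1) + 2^2 (base 2). Lift 3: 108. −1: 107.
[1] 107 ≡ 3^(3 + 1) + 2·3^2 + 2·3 + 2 (base 3). Lift 4: 1066. −1: 1065.
[2] 1065 ≡ 4^(4 + 1) + 2·4^2 + 2·4 + 1 (base 4). Lift 5: 15686. −1: 15685.
[3] 15685 ≡ 5^(5 + 1) + 2·5^2 + 2·5 (base 5). Lift 6: 280020. −1: 280019.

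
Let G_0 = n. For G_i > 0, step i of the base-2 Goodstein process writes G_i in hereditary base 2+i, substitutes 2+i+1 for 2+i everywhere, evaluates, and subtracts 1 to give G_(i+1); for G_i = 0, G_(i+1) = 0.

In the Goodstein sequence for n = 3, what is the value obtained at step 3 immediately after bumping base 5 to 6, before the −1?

(0) 3|_2 = 2 + 1 ↦ 3 + 1|_3 = 4 ⇒ 3
(1) 3|_3 = 3 ↦ 4|_4 = 4 ⇒ 3
(2) 3|_4 = 3 ↦ 3|_5 = 3 ⇒ 2
(3) 2|_5 = 2 ↦ 2|_6 = 2 ⇒ 1

2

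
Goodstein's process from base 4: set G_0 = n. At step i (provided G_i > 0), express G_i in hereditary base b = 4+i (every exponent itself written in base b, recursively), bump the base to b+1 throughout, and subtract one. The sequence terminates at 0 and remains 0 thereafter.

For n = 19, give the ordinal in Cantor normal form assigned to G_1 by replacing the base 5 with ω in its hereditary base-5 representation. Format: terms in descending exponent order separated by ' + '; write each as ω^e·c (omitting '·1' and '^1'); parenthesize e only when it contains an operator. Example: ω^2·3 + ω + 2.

19 —HB4→ 4^2 + 3 —bump→ 5^2 + 3 = 28 —(−1)→ 27
27 —HB5→ 5^2 + 2 —bump→ 6^2 + 2 = 38 —(−1)→ 37

ω^2 + 2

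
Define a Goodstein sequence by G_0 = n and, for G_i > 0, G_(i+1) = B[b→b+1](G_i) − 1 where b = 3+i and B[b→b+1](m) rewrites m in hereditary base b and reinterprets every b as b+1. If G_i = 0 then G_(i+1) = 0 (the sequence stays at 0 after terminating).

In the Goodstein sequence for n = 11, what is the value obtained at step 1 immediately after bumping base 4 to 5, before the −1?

26

G_0=11  [base 3] 3^2 + 2  →[3↦4]→  4^2 + 2 = 18  −1 ⇒ G_1=17
G_1=17  [base 4] 4^2 + 1  →[4↦5]→  5^2 + 1 = 26  −1 ⇒ G_2=25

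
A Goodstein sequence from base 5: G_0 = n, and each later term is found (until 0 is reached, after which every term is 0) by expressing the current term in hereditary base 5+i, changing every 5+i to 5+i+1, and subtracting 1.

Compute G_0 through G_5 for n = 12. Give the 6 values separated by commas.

G_0=12  [base 5] 2·5 + 2  →[5↦6]→  2·6 + 2 = 14  −1 ⇒ G_1=13
G_1=13  [base 6] 2·6 + 1  →[6↦7]→  2·7 + 1 = 15  −1 ⇒ G_2=14
G_2=14  [base 7] 2·7  →[7↦8]→  2·8 = 16  −1 ⇒ G_3=15
G_3=15  [base 8] 8 + 7  →[8↦9]→  9 + 7 = 16  −1 ⇒ G_4=15
G_4=15  [base 9] 9 + 6  →[9↦10]→  10 + 6 = 16  −1 ⇒ G_5=15

12, 13, 14, 15, 15, 15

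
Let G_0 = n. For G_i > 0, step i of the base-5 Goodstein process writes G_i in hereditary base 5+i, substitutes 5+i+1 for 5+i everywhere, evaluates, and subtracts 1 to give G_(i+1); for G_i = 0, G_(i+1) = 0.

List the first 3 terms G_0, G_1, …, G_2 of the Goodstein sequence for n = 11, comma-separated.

11, 12, 13

step 0: 11 = 2·5 + 1; sub 6 for 5: 2·6 + 1; = 13; G_1 = 13−1 = 12
step 1: 12 = 2·6; sub 7 for 6: 2·7; = 14; G_2 = 14−1 = 13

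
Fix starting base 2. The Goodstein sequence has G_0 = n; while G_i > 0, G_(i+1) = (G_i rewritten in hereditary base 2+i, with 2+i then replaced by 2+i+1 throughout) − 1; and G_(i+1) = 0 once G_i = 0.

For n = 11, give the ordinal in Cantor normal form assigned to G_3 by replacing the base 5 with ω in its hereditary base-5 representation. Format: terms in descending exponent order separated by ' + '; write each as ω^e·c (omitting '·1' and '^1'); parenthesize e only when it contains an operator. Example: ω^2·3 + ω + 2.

ω^(ω + 1) + 2

11 —HB2→ 2^(2 + 1) + 2 + 1 —bump→ 3^(3 + 1) + 3 + 1 = 85 —(−1)→ 84
84 —HB3→ 3^(3 + 1) + 3 —bump→ 4^(4 + 1) + 4 = 1028 —(−1)→ 1027
1027 —HB4→ 4^(4 + 1) + 3 —bump→ 5^(5 + 1) + 3 = 15628 —(−1)→ 15627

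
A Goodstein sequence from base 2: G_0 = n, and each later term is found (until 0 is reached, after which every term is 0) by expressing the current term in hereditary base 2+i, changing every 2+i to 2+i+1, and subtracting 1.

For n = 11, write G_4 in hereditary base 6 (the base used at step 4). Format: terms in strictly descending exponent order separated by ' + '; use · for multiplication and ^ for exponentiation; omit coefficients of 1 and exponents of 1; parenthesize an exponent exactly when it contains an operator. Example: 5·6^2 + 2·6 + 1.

G_0=11  [base 2] 2^(2 + 1) + 2 + 1  →[2↦3]→  3^(3 + 1) + 3 + 1 = 85  −1 ⇒ G_1=84
G_1=84  [base 3] 3^(3 + 1) + 3  →[3↦4]→  4^(4 + 1) + 4 = 1028  −1 ⇒ G_2=1027
G_2=1027  [base 4] 4^(4 + 1) + 3  →[4↦5]→  5^(5 + 1) + 3 = 15628  −1 ⇒ G_3=15627
G_3=15627  [base 5] 5^(5 + 1) + 2  →[5↦6]→  6^(6 + 1) + 2 = 279938  −1 ⇒ G_4=279937

6^(6 + 1) + 1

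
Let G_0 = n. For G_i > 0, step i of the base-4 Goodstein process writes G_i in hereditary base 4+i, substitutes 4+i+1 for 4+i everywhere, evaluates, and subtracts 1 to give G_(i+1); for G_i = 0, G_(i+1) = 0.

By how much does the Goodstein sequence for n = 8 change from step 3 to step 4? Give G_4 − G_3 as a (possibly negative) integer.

0

G_0=8  [base 4] 2·4  →[4↦5]→  2·5 = 10  −1 ⇒ G_1=9
G_1=9  [base 5] 5 + 4  →[5↦6]→  6 + 4 = 10  −1 ⇒ G_2=9
G_2=9  [base 6] 6 + 3  →[6↦7]→  7 + 3 = 10  −1 ⇒ G_3=9
G_3=9  [base 7] 7 + 2  →[7↦8]→  8 + 2 = 10  −1 ⇒ G_4=9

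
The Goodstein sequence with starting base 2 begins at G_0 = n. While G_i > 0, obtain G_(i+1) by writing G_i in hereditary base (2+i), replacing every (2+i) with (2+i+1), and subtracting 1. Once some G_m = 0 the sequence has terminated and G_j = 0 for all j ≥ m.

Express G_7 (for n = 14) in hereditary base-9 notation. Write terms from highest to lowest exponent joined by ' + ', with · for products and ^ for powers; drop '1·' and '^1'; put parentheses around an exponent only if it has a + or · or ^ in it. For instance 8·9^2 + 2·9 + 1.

9^(9 + 1) + 5·9^5 + 5·9^4 + 5·9^3 + 5·9^2 + 5·9 + 2

14 —HB2→ 2^(2 + 1) + 2^2 + 2 —bump→ 3^(3 + 1) + 3^3 + 3 = 111 —(−1)→ 110
110 —HB3→ 3^(3 + 1) + 3^3 + 2 —bump→ 4^(4 + 1) + 4^4 + 2 = 1282 —(−1)→ 1281
1281 —HB4→ 4^(4 + 1) + 4^4 + 1 —bump→ 5^(5 + 1) + 5^5 + 1 = 18751 —(−1)→ 18750
18750 —HB5→ 5^(5 + 1) + 5^5 —bump→ 6^(6 + 1) + 6^6 = 326592 —(−1)→ 326591
326591 —HB6→ 6^(6 + 1) + 5·6^5 + 5·6^4 + 5·6^3 + 5·6^2 + 5·6 + 5 —bump→ 7^(7 + 1) + 5·7^5 + 5·7^4 + 5·7^3 + 5·7^2 + 5·7 + 5 = 5862841 —(−1)→ 5862840
5862840 —HB7→ 7^(7 + 1) + 5·7^5 + 5·7^4 + 5·7^3 + 5·7^2 + 5·7 + 4 —bump→ 8^(8 + 1) + 5·8^5 + 5·8^4 + 5·8^3 + 5·8^2 + 5·8 + 4 = 134404972 —(−1)→ 134404971
134404971 —HB8→ 8^(8 + 1) + 5·8^5 + 5·8^4 + 5·8^3 + 5·8^2 + 5·8 + 3 —bump→ 9^(9 + 1) + 5·9^5 + 5·9^4 + 5·9^3 + 5·9^2 + 5·9 + 3 = 3487116549 —(−1)→ 3487116548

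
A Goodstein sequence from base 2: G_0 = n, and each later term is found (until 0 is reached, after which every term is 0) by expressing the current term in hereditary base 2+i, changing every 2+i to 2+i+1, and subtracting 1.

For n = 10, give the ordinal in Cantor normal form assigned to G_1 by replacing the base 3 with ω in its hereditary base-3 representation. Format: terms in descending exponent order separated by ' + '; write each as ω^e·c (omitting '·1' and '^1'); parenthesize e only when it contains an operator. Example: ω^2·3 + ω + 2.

10 —HB2→ 2^(2 + 1) + 2 —bump→ 3^(3 + 1) + 3 = 84 —(−1)→ 83
83 —HB3→ 3^(3 + 1) + 2 —bump→ 4^(4 + 1) + 2 = 1026 —(−1)→ 1025

ω^(ω + 1) + 2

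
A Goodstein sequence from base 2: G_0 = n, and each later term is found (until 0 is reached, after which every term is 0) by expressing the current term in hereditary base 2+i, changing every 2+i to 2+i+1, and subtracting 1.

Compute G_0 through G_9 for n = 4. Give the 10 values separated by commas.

4, 26, 41, 60, 83, 109, 139, 173, 211, 253

step 0: 4 = 2^2; sub 3 for 2: 3^3; = 27; G_1 = 27−1 = 26
step 1: 26 = 2·3^2 + 2·3 + 2; sub 4 for 3: 2·4^2 + 2·4 + 2; = 42; G_2 = 42−1 = 41
step 2: 41 = 2·4^2 + 2·4 + 1; sub 5 for 4: 2·5^2 + 2·5 + 1; = 61; G_3 = 61−1 = 60
step 3: 60 = 2·5^2 + 2·5; sub 6 for 5: 2·6^2 + 2·6; = 84; G_4 = 84−1 = 83
step 4: 83 = 2·6^2 + 6 + 5; sub 7 for 6: 2·7^2 + 7 + 5; = 110; G_5 = 110−1 = 109
step 5: 109 = 2·7^2 + 7 + 4; sub 8 for 7: 2·8^2 + 8 + 4; = 140; G_6 = 140−1 = 139
step 6: 139 = 2·8^2 + 8 + 3; sub 9 for 8: 2·9^2 + 9 + 3; = 174; G_7 = 174−1 = 173
step 7: 173 = 2·9^2 + 9 + 2; sub 10 for 9: 2·10^2 + 10 + 2; = 212; G_8 = 212−1 = 211
step 8: 211 = 2·10^2 + 10 + 1; sub 11 for 10: 2·11^2 + 11 + 1; = 254; G_9 = 254−1 = 253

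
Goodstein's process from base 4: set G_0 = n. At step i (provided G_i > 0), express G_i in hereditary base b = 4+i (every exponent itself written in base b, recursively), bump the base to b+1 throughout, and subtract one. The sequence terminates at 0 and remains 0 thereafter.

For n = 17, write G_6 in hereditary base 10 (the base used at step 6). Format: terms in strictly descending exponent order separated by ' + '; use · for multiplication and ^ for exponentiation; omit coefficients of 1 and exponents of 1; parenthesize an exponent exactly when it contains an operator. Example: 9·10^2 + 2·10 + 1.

5·10 + 1

17 —HB4→ 4^2 + 1 —bump→ 5^2 + 1 = 26 —(−1)→ 25
25 —HB5→ 5^2 —bump→ 6^2 = 36 —(−1)→ 35
35 —HB6→ 5·6 + 5 —bump→ 5·7 + 5 = 40 —(−1)→ 39
39 —HB7→ 5·7 + 4 —bump→ 5·8 + 4 = 44 —(−1)→ 43
43 —HB8→ 5·8 + 3 —bump→ 5·9 + 3 = 48 —(−1)→ 47
47 —HB9→ 5·9 + 2 —bump→ 5·10 + 2 = 52 —(−1)→ 51
51 —HB10→ 5·10 + 1 —bump→ 5·11 + 1 = 56 —(−1)→ 55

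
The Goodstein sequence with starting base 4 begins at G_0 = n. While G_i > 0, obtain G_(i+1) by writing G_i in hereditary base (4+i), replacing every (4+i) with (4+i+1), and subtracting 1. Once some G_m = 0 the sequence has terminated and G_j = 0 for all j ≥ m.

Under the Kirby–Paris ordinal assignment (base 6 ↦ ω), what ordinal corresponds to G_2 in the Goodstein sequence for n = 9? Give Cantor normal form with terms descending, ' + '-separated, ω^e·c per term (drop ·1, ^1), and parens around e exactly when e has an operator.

(0) 9|_4 = 2·4 + 1 ↦ 2·5 + 1|_5 = 11 ⇒ 10
(1) 10|_5 = 2·5 ↦ 2·6|_6 = 12 ⇒ 11
(2) 11|_6 = 6 + 5 ↦ 7 + 5|_7 = 12 ⇒ 11

ω + 5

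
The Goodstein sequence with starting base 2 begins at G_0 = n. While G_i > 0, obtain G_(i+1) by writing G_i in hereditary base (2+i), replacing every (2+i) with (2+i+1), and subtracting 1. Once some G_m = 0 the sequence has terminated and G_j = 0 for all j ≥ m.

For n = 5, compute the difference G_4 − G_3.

308

(0) 5|_2 = 2^2 + 1 ↦ 3^3 + 1|_3 = 28 ⇒ 27
(1) 27|_3 = 3^3 ↦ 4^4|_4 = 256 ⇒ 255
(2) 255|_4 = 3·4^3 + 3·4^2 + 3·4 + 3 ↦ 3·5^3 + 3·5^2 + 3·5 + 3|_5 = 468 ⇒ 467
(3) 467|_5 = 3·5^3 + 3·5^2 + 3·5 + 2 ↦ 3·6^3 + 3·6^2 + 3·6 + 2|_6 = 776 ⇒ 775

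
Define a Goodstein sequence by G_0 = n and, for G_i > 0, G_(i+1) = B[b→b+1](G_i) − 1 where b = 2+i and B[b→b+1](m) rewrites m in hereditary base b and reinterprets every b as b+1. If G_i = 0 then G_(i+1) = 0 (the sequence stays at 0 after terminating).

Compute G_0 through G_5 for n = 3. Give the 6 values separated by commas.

step 0: 3 = 2 + 1; sub 3 for 2: 3 + 1; = 4; G_1 = 4−1 = 3
step 1: 3 = 3; sub 4 for 3: 4; = 4; G_2 = 4−1 = 3
step 2: 3 = 3; sub 5 for 4: 3; = 3; G_3 = 3−1 = 2
step 3: 2 = 2; sub 6 for 5: 2; = 2; G_4 = 2−1 = 1
step 4: 1 = 1; sub 7 for 6: 1; = 1; G_5 = 1−1 = 0

3, 3, 3, 2, 1, 0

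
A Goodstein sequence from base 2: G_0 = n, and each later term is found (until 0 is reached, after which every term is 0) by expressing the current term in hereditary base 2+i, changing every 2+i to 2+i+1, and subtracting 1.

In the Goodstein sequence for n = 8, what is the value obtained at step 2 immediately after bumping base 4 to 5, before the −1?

[0] 8 ≡ 2^(2 + 1) (base 2). Lift 3: 81. −1: 80.
[1] 80 ≡ 2·3^3 + 2·3^2 + 2·3 + 2 (base 3). Lift 4: 554. −1: 553.

6311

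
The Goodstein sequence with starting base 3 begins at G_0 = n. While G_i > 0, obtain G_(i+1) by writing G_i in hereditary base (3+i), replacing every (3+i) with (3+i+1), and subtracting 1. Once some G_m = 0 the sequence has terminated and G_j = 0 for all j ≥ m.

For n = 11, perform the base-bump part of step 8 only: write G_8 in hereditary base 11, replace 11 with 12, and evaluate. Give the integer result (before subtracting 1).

11 —HB3→ 3^2 + 2 —bump→ 4^2 + 2 = 18 —(−1)→ 17
17 —HB4→ 4^2 + 1 —bump→ 5^2 + 1 = 26 —(−1)→ 25
25 —HB5→ 5^2 —bump→ 6^2 = 36 —(−1)→ 35
35 —HB6→ 5·6 + 5 —bump→ 5·7 + 5 = 40 —(−1)→ 39
39 —HB7→ 5·7 + 4 —bump→ 5·8 + 4 = 44 —(−1)→ 43
43 —HB8→ 5·8 + 3 —bump→ 5·9 + 3 = 48 —(−1)→ 47
47 —HB9→ 5·9 + 2 —bump→ 5·10 + 2 = 52 —(−1)→ 51
51 —HB10→ 5·10 + 1 —bump→ 5·11 + 1 = 56 —(−1)→ 55
55 —HB11→ 5·11 —bump→ 5·12 = 60 —(−1)→ 59

60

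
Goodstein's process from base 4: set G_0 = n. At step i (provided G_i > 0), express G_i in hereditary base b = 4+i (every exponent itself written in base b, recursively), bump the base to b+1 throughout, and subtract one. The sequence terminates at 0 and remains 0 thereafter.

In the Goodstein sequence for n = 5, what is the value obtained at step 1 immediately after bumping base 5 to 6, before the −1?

6

i=0: 5 = 4 + 1 (b=4); 4→5: 5 + 1 = 6; 6−1 = 5
i=1: 5 = 5 (b=5); 5→6: 6 = 6; 6−1 = 5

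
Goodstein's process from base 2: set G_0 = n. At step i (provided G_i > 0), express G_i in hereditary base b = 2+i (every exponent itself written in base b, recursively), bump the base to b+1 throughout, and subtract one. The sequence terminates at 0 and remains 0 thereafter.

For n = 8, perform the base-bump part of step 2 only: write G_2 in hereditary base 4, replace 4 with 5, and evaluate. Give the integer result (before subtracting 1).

[0] 8 ≡ 2^(2 + 1) (base 2). Lift 3: 81. −1: 80.
[1] 80 ≡ 2·3^3 + 2·3^2 + 2·3 + 2 (base 3). Lift 4: 554. −1: 553.
[2] 553 ≡ 2·4^4 + 2·4^2 + 2·4 + 1 (base 4). Lift 5: 6311. −1: 6310.

6311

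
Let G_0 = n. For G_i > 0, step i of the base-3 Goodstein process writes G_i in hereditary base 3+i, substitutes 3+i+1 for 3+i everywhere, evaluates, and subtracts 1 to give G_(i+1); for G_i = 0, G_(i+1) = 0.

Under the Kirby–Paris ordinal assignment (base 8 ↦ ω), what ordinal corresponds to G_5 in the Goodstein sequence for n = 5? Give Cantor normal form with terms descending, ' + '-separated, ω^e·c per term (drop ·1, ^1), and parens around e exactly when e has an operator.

3

base 3: 5 = 3 + 2; at 4: 4 + 2 = 6; next = 5
base 4: 5 = 4 + 1; at 5: 5 + 1 = 6; next = 5
base 5: 5 = 5; at 6: 6 = 6; next = 5
base 6: 5 = 5; at 7: 5 = 5; next = 4
base 7: 4 = 4; at 8: 4 = 4; next = 3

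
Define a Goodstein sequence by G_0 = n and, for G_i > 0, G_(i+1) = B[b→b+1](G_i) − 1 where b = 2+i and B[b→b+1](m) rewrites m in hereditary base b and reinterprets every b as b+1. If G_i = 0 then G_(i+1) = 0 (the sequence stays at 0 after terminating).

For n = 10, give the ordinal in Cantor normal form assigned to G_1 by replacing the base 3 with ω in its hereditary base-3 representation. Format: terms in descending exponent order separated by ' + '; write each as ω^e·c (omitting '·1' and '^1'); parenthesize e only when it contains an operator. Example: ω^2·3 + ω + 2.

ω^(ω + 1) + 2

i=0: 10 = 2^(2 + 1) + 2 (b=2); 2→3: 3^(3 + 1) + 3 = 84; 84−1 = 83
i=1: 83 = 3^(3 + 1) + 2 (b=3); 3→4: 4^(4 + 1) + 2 = 1026; 1026−1 = 1025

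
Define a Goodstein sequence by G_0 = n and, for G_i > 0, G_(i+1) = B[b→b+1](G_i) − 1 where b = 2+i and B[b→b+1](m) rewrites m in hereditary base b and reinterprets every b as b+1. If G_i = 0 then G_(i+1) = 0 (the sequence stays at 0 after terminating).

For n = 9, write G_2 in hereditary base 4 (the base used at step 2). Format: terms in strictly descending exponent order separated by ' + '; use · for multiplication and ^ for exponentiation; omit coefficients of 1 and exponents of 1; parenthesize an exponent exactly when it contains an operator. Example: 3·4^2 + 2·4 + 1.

3·4^4 + 3·4^3 + 3·4^2 + 3·4 + 3

G_0=9  [base 2] 2^(2 + 1) + 1  →[2↦3]→  3^(3 + 1) + 1 = 82  −1 ⇒ G_1=81
G_1=81  [base 3] 3^(3 + 1)  →[3↦4]→  4^(4 + 1) = 1024  −1 ⇒ G_2=1023
G_2=1023  [base 4] 3·4^4 + 3·4^3 + 3·4^2 + 3·4 + 3  →[4↦5]→  3·5^5 + 3·5^3 + 3·5^2 + 3·5 + 3 = 9843  −1 ⇒ G_3=9842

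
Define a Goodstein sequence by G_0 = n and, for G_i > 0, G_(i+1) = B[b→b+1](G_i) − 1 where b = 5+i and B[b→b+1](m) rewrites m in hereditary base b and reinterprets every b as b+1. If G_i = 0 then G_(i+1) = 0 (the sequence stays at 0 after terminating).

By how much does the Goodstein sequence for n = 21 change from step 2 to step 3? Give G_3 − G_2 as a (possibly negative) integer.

2

step 0: 21 = 4·5 + 1; sub 6 for 5: 4·6 + 1; = 25; G_1 = 25−1 = 24
step 1: 24 = 4·6; sub 7 for 6: 4·7; = 28; G_2 = 28−1 = 27
step 2: 27 = 3·7 + 6; sub 8 for 7: 3·8 + 6; = 30; G_3 = 30−1 = 29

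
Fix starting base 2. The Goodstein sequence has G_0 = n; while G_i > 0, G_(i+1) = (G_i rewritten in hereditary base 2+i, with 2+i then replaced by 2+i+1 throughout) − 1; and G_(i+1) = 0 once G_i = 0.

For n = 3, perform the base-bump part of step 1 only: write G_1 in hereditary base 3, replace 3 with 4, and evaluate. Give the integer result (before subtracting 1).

i=0: 3 = 2 + 1 (b=2); 2→3: 3 + 1 = 4; 4−1 = 3
i=1: 3 = 3 (b=3); 3→4: 4 = 4; 4−1 = 3

4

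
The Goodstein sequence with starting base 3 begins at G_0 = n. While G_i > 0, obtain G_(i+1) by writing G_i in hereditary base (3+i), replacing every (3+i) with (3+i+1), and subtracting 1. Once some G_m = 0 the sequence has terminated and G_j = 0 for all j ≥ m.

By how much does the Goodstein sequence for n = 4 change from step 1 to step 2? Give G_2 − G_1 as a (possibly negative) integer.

0

G_0 = 4. HB_3(4) = 3 + 1. Bump = 5. G_1 = 4.
G_1 = 4. HB_4(4) = 4. Bump = 5. G_2 = 4.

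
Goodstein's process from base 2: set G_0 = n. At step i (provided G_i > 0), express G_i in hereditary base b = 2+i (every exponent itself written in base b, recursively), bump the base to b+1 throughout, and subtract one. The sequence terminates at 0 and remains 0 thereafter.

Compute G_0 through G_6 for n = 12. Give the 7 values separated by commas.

step 0: 12 = 2^(2 + 1) + 2^2; sub 3 for 2: 3^(3 + 1) + 3^3; = 108; G_1 = 108−1 = 107
step 1: 107 = 3^(3 + 1) + 2·3^2 + 2·3 + 2; sub 4 for 3: 4^(4 + 1) + 2·4^2 + 2·4 + 2; = 1066; G_2 = 1066−1 = 1065
step 2: 1065 = 4^(4 + 1) + 2·4^2 + 2·4 + 1; sub 5 for 4: 5^(5 + 1) + 2·5^2 + 2·5 + 1; = 15686; G_3 = 15686−1 = 15685
step 3: 15685 = 5^(5 + 1) + 2·5^2 + 2·5; sub 6 for 5: 6^(6 + 1) + 2·6^2 + 2·6; = 280020; G_4 = 280020−1 = 280019
step 4: 280019 = 6^(6 + 1) + 2·6^2 + 6 + 5; sub 7 for 6: 7^(7 + 1) + 2·7^2 + 7 + 5; = 5764911; G_5 = 5764911−1 = 5764910
step 5: 5764910 = 7^(7 + 1) + 2·7^2 + 7 + 4; sub 8 for 7: 8^(8 + 1) + 2·8^2 + 8 + 4; = 134217868; G_6 = 134217868−1 = 134217867

12, 107, 1065, 15685, 280019, 5764910, 134217867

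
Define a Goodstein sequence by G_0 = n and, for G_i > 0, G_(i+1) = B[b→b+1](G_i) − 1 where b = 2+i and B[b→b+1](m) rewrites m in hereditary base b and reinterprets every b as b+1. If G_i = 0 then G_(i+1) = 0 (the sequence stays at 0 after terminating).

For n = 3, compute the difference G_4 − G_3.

-1

[0] 3 ≡ 2 + 1 (base 2). Lift 3: 4. −1: 3.
[1] 3 ≡ 3 (base 3). Lift 4: 4. −1: 3.
[2] 3 ≡ 3 (base 4). Lift 5: 3. −1: 2.
[3] 2 ≡ 2 (base 5). Lift 6: 2. −1: 1.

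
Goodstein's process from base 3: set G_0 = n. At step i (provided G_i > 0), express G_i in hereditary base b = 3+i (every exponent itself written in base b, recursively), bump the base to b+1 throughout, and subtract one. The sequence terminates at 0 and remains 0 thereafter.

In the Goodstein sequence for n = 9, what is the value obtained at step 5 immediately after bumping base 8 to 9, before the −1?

25

i=0: 9 = 3^2 (b=3); 3→4: 4^2 = 16; 16−1 = 15
i=1: 15 = 3·4 + 3 (b=4); 4→5: 3·5 + 3 = 18; 18−1 = 17
i=2: 17 = 3·5 + 2 (b=5); 5→6: 3·6 + 2 = 20; 20−1 = 19
i=3: 19 = 3·6 + 1 (b=6); 6→7: 3·7 + 1 = 22; 22−1 = 21
i=4: 21 = 3·7 (b=7); 7→8: 3·8 = 24; 24−1 = 23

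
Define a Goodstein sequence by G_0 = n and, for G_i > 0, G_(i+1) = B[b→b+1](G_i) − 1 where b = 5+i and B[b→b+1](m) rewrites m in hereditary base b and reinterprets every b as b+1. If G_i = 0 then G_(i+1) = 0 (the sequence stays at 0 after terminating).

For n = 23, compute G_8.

43

base 5: 23 = 4·5 + 3; at 6: 4·6 + 3 = 27; next = 26
base 6: 26 = 4·6 + 2; at 7: 4·7 + 2 = 30; next = 29
base 7: 29 = 4·7 + 1; at 8: 4·8 + 1 = 33; next = 32
base 8: 32 = 4·8; at 9: 4·9 = 36; next = 35
base 9: 35 = 3·9 + 8; at 10: 3·10 + 8 = 38; next = 37
base 10: 37 = 3·10 + 7; at 11: 3·11 + 7 = 40; next = 39
base 11: 39 = 3·11 + 6; at 12: 3·12 + 6 = 42; next = 41
base 12: 41 = 3·12 + 5; at 13: 3·13 + 5 = 44; next = 43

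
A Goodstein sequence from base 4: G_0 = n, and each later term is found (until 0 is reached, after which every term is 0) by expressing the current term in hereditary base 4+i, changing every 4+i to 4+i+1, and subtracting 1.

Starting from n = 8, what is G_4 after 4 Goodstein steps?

8 —HB4→ 2·4 —bump→ 2·5 = 10 —(−1)→ 9
9 —HB5→ 5 + 4 —bump→ 6 + 4 = 10 —(−1)→ 9
9 —HB6→ 6 + 3 —bump→ 7 + 3 = 10 —(−1)→ 9
9 —HB7→ 7 + 2 —bump→ 8 + 2 = 10 —(−1)→ 9
9 —HB8→ 8 + 1 —bump→ 9 + 1 = 10 —(−1)→ 9

9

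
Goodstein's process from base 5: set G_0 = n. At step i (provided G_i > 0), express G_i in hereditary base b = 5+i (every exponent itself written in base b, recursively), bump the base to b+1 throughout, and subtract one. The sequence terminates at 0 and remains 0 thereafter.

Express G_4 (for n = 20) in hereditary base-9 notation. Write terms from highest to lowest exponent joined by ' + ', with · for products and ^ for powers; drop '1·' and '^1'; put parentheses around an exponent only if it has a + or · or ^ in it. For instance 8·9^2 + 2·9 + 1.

3·9 + 2

G_0=20  [base 5] 4·5  →[5↦6]→  4·6 = 24  −1 ⇒ G_1=23
G_1=23  [base 6] 3·6 + 5  →[6↦7]→  3·7 + 5 = 26  −1 ⇒ G_2=25
G_2=25  [base 7] 3·7 + 4  →[7↦8]→  3·8 + 4 = 28  −1 ⇒ G_3=27
G_3=27  [base 8] 3·8 + 3  →[8↦9]→  3·9 + 3 = 30  −1 ⇒ G_4=29
G_4=29  [base 9] 3·9 + 2  →[9↦10]→  3·10 + 2 = 32  −1 ⇒ G_5=31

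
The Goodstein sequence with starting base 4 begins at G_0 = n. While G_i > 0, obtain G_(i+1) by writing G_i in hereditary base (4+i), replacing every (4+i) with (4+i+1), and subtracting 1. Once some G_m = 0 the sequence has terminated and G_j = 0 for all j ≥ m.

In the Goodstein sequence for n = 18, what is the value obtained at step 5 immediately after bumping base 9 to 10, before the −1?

(0) 18|_4 = 4^2 + 2 ↦ 5^2 + 2|_5 = 27 ⇒ 26
(1) 26|_5 = 5^2 + 1 ↦ 6^2 + 1|_6 = 37 ⇒ 36
(2) 36|_6 = 6^2 ↦ 7^2|_7 = 49 ⇒ 48
(3) 48|_7 = 6·7 + 6 ↦ 6·8 + 6|_8 = 54 ⇒ 53
(4) 53|_8 = 6·8 + 5 ↦ 6·9 + 5|_9 = 59 ⇒ 58
(5) 58|_9 = 6·9 + 4 ↦ 6·10 + 4|_10 = 64 ⇒ 63

64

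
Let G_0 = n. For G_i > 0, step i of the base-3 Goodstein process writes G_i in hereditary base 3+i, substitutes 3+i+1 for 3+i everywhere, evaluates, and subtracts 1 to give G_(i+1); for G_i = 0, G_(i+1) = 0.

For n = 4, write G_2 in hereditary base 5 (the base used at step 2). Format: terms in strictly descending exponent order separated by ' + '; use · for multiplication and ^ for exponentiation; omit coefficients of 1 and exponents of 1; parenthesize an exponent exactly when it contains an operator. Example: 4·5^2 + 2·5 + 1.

(0) 4|_3 = 3 + 1 ↦ 4 + 1|_4 = 5 ⇒ 4
(1) 4|_4 = 4 ↦ 5|_5 = 5 ⇒ 4
(2) 4|_5 = 4 ↦ 4|_6 = 4 ⇒ 3

4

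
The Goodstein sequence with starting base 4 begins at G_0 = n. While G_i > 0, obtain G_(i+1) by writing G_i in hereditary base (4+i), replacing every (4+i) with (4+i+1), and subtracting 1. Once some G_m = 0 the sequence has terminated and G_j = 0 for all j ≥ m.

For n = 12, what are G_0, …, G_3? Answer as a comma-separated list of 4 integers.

12, 14, 15, 16

step 0: 12 = 3·4; sub 5 for 4: 3·5; = 15; G_1 = 15−1 = 14
step 1: 14 = 2·5 + 4; sub 6 for 5: 2·6 + 4; = 16; G_2 = 16−1 = 15
step 2: 15 = 2·6 + 3; sub 7 for 6: 2·7 + 3; = 17; G_3 = 17−1 = 16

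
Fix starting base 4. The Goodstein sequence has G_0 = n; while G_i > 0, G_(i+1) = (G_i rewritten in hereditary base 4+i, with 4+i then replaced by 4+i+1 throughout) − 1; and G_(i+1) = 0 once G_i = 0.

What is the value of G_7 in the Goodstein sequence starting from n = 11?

15

G_0 = 11. HB_4(11) = 2·4 + 3. Bump = 13. G_1 = 12.
G_1 = 12. HB_5(12) = 2·5 + 2. Bump = 14. G_2 = 13.
G_2 = 13. HB_6(13) = 2·6 + 1. Bump = 15. G_3 = 14.
G_3 = 14. HB_7(14) = 2·7. Bump = 16. G_4 = 15.
G_4 = 15. HB_8(15) = 8 + 7. Bump = 16. G_5 = 15.
G_5 = 15. HB_9(15) = 9 + 6. Bump = 16. G_6 = 15.
G_6 = 15. HB_10(15) = 10 + 5. Bump = 16. G_7 = 15.
G_7 = 15. HB_11(15) = 11 + 4. Bump = 16. G_8 = 15.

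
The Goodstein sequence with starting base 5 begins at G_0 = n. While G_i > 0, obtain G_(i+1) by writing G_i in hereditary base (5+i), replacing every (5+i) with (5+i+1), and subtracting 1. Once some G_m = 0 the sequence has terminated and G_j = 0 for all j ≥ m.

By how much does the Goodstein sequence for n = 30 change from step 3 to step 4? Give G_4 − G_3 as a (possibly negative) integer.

16

i=0: 30 = 5^2 + 5 (b=5); 5→6: 6^2 + 6 = 42; 42−1 = 41
i=1: 41 = 6^2 + 5 (b=6); 6→7: 7^2 + 5 = 54; 54−1 = 53
i=2: 53 = 7^2 + 4 (b=7); 7→8: 8^2 + 4 = 68; 68−1 = 67
i=3: 67 = 8^2 + 3 (b=8); 8→9: 9^2 + 3 = 84; 84−1 = 83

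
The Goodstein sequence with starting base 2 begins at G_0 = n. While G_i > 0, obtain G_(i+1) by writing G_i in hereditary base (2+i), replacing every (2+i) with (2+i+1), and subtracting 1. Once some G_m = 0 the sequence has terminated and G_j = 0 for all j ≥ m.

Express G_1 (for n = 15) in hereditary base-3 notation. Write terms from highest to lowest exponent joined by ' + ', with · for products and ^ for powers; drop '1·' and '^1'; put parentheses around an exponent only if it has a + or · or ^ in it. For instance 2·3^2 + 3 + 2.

3^(3 + 1) + 3^3 + 3

(0) 15|_2 = 2^(2 + 1) + 2^2 + 2 + 1 ↦ 3^(3 + 1) + 3^3 + 3 + 1|_3 = 112 ⇒ 111
(1) 111|_3 = 3^(3 + 1) + 3^3 + 3 ↦ 4^(4 + 1) + 4^4 + 4|_4 = 1284 ⇒ 1283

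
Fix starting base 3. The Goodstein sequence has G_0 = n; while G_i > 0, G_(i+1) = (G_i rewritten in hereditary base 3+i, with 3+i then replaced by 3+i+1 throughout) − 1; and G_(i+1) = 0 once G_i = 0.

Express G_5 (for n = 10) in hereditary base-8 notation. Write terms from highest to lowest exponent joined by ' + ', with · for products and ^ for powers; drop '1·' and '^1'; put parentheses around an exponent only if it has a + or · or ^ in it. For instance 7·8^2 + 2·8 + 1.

4·8 + 1

(0) 10|_3 = 3^2 + 1 ↦ 4^2 + 1|_4 = 17 ⇒ 16
(1) 16|_4 = 4^2 ↦ 5^2|_5 = 25 ⇒ 24
(2) 24|_5 = 4·5 + 4 ↦ 4·6 + 4|_6 = 28 ⇒ 27
(3) 27|_6 = 4·6 + 3 ↦ 4·7 + 3|_7 = 31 ⇒ 30
(4) 30|_7 = 4·7 + 2 ↦ 4·8 + 2|_8 = 34 ⇒ 33
(5) 33|_8 = 4·8 + 1 ↦ 4·9 + 1|_9 = 37 ⇒ 36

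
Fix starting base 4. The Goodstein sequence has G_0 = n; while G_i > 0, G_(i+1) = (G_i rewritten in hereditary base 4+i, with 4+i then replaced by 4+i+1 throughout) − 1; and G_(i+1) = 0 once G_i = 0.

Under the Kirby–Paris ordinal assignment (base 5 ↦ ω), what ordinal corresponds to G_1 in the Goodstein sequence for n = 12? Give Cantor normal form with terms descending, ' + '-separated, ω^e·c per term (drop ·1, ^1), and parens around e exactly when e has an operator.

ω·2 + 4

(0) 12|_4 = 3·4 ↦ 3·5|_5 = 15 ⇒ 14
(1) 14|_5 = 2·5 + 4 ↦ 2·6 + 4|_6 = 16 ⇒ 15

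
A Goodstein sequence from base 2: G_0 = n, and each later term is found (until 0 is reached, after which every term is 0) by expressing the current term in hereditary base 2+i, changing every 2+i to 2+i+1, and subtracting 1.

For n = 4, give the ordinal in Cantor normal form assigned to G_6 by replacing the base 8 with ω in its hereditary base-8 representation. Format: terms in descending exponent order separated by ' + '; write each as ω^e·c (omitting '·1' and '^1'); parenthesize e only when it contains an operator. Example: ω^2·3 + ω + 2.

ω^2·2 + ω + 3

4 —HB2→ 2^2 —bump→ 3^3 = 27 —(−1)→ 26
26 —HB3→ 2·3^2 + 2·3 + 2 —bump→ 2·4^2 + 2·4 + 2 = 42 —(−1)→ 41
41 —HB4→ 2·4^2 + 2·4 + 1 —bump→ 2·5^2 + 2·5 + 1 = 61 —(−1)→ 60
60 —HB5→ 2·5^2 + 2·5 —bump→ 2·6^2 + 2·6 = 84 —(−1)→ 83
83 —HB6→ 2·6^2 + 6 + 5 —bump→ 2·7^2 + 7 + 5 = 110 —(−1)→ 109
109 —HB7→ 2·7^2 + 7 + 4 —bump→ 2·8^2 + 8 + 4 = 140 —(−1)→ 139
139 —HB8→ 2·8^2 + 8 + 3 —bump→ 2·9^2 + 9 + 3 = 174 —(−1)→ 173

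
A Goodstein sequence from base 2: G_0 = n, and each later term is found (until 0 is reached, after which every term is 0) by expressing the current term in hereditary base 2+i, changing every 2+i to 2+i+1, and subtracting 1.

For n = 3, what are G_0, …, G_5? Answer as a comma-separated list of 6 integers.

3, 3, 3, 2, 1, 0

step 0: 3 = 2 + 1; sub 3 for 2: 3 + 1; = 4; G_1 = 4−1 = 3
step 1: 3 = 3; sub 4 for 3: 4; = 4; G_2 = 4−1 = 3
step 2: 3 = 3; sub 5 for 4: 3; = 3; G_3 = 3−1 = 2
step 3: 2 = 2; sub 6 for 5: 2; = 2; G_4 = 2−1 = 1
step 4: 1 = 1; sub 7 for 6: 1; = 1; G_5 = 1−1 = 0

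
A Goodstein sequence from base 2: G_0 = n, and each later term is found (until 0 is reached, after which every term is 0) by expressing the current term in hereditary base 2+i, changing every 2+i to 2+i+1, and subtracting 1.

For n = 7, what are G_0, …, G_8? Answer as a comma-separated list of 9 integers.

base 2: 7 = 2^2 + 2 + 1; at 3: 3^3 + 3 + 1 = 31; next = 30
base 3: 30 = 3^3 + 3; at 4: 4^4 + 4 = 260; next = 259
base 4: 259 = 4^4 + 3; at 5: 5^5 + 3 = 3128; next = 3127
base 5: 3127 = 5^5 + 2; at 6: 6^6 + 2 = 46658; next = 46657
base 6: 46657 = 6^6 + 1; at 7: 7^7 + 1 = 823544; next = 823543
base 7: 823543 = 7^7; at 8: 8^8 = 16777216; next = 16777215
base 8: 16777215 = 7·8^7 + 7·8^6 + 7·8^5 + 7·8^4 + 7·8^3 + 7·8^2 + 7·8 + 7; at 9: 7·9^7 + 7·9^6 + 7·9^5 + 7·9^4 + 7·9^3 + 7·9^2 + 7·9 + 7 = 37665880; next = 37665879
base 9: 37665879 = 7·9^7 + 7·9^6 + 7·9^5 + 7·9^4 + 7·9^3 + 7·9^2 + 7·9 + 6; at 10: 7·10^7 + 7·10^6 + 7·10^5 + 7·10^4 + 7·10^3 + 7·10^2 + 7·10 + 6 = 77777776; next = 77777775

7, 30, 259, 3127, 46657, 823543, 16777215, 37665879, 77777775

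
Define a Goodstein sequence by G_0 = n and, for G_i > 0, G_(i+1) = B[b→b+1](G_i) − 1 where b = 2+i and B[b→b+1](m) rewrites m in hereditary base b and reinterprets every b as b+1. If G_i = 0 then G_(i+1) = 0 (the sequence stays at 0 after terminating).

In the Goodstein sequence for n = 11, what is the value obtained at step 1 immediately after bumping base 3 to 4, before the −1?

G_0 = 11. HB_2(11) = 2^(2 + 1) + 2 + 1. Bump = 85. G_1 = 84.
G_1 = 84. HB_3(84) = 3^(3 + 1) + 3. Bump = 1028. G_2 = 1027.

1028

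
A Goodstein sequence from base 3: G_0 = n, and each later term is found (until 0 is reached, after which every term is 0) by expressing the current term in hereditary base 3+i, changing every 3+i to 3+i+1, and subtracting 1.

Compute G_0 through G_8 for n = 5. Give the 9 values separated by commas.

5, 5, 5, 5, 4, 3, 2, 1, 0

5 —HB3→ 3 + 2 —bump→ 4 + 2 = 6 —(−1)→ 5
5 —HB4→ 4 + 1 —bump→ 5 + 1 = 6 —(−1)→ 5
5 —HB5→ 5 —bump→ 6 = 6 —(−1)→ 5
5 —HB6→ 5 —bump→ 5 = 5 —(−1)→ 4
4 —HB7→ 4 —bump→ 4 = 4 —(−1)→ 3
3 —HB8→ 3 —bump→ 3 = 3 —(−1)→ 2
2 —HB9→ 2 —bump→ 2 = 2 —(−1)→ 1
1 —HB10→ 1 —bump→ 1 = 1 —(−1)→ 0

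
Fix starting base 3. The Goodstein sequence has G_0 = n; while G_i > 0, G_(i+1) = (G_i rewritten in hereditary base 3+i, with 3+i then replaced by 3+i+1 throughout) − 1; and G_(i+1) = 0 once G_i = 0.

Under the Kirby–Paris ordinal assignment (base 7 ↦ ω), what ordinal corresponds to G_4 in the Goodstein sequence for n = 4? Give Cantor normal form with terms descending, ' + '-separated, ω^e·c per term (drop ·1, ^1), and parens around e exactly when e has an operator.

G_0=4  [base 3] 3 + 1  →[3↦4]→  4 + 1 = 5  −1 ⇒ G_1=4
G_1=4  [base 4] 4  →[4↦5]→  5 = 5  −1 ⇒ G_2=4
G_2=4  [base 5] 4  →[5↦6]→  4 = 4  −1 ⇒ G_3=3
G_3=3  [base 6] 3  →[6↦7]→  3 = 3  −1 ⇒ G_4=2
G_4=2  [base 7] 2  →[7↦8]→  2 = 2  −1 ⇒ G_5=1

2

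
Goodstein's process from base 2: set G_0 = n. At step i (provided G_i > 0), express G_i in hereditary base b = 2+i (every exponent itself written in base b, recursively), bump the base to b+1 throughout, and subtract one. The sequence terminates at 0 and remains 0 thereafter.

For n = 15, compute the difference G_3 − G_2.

17469

(0) 15|_2 = 2^(2 + 1) + 2^2 + 2 + 1 ↦ 3^(3 + 1) + 3^3 + 3 + 1|_3 = 112 ⇒ 111
(1) 111|_3 = 3^(3 + 1) + 3^3 + 3 ↦ 4^(4 + 1) + 4^4 + 4|_4 = 1284 ⇒ 1283
(2) 1283|_4 = 4^(4 + 1) + 4^4 + 3 ↦ 5^(5 + 1) + 5^5 + 3|_5 = 18753 ⇒ 18752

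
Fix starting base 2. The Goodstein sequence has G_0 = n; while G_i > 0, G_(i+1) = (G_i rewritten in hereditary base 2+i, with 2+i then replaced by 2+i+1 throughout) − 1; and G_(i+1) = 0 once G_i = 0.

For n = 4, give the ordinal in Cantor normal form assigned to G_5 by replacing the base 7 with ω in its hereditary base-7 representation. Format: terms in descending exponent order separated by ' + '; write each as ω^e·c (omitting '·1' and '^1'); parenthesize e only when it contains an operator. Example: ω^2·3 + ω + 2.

ω^2·2 + ω + 4

step 0: 4 = 2^2; sub 3 for 2: 3^3; = 27; G_1 = 27−1 = 26
step 1: 26 = 2·3^2 + 2·3 + 2; sub 4 for 3: 2·4^2 + 2·4 + 2; = 42; G_2 = 42−1 = 41
step 2: 41 = 2·4^2 + 2·4 + 1; sub 5 for 4: 2·5^2 + 2·5 + 1; = 61; G_3 = 61−1 = 60
step 3: 60 = 2·5^2 + 2·5; sub 6 for 5: 2·6^2 + 2·6; = 84; G_4 = 84−1 = 83
step 4: 83 = 2·6^2 + 6 + 5; sub 7 for 6: 2·7^2 + 7 + 5; = 110; G_5 = 110−1 = 109
step 5: 109 = 2·7^2 + 7 + 4; sub 8 for 7: 2·8^2 + 8 + 4; = 140; G_6 = 140−1 = 139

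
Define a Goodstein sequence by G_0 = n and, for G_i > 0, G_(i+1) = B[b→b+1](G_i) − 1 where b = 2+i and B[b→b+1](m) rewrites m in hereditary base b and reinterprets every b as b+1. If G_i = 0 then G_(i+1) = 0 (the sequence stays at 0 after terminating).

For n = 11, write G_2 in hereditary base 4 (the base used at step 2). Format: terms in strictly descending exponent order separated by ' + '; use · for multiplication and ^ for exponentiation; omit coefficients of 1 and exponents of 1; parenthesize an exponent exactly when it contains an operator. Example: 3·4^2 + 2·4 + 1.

G_0 = 11. HB_2(11) = 2^(2 + 1) + 2 + 1. Bump = 85. G_1 = 84.
G_1 = 84. HB_3(84) = 3^(3 + 1) + 3. Bump = 1028. G_2 = 1027.
G_2 = 1027. HB_4(1027) = 4^(4 + 1) + 3. Bump = 15628. G_3 = 15627.

4^(4 + 1) + 3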